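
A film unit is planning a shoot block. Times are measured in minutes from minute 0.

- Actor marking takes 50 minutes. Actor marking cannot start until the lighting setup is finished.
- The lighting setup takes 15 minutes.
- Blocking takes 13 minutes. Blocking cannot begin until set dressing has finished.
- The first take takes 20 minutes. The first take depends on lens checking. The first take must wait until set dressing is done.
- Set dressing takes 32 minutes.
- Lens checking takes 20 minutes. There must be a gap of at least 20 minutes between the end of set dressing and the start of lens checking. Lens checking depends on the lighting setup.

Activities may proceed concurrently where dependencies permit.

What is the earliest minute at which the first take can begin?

72

Nothing blocks the lighting setup, so it runs from minute 0 to minute 15.
Set dressing can start immediately at minute 0; it finishes at minute 32.
Lens checking cannot start until set dressing (finishes minute 32, plus 20-minute gap → minute 52); the lighting setup (finishes minute 15). The controlling bound is minute 52, so lens checking finishes at 52 + 20 = minute 72.
The first take waits on lens checking (finishes minute 72); set dressing (finishes minute 32). The latest of these is minute 72, which is the earliest the first take can start.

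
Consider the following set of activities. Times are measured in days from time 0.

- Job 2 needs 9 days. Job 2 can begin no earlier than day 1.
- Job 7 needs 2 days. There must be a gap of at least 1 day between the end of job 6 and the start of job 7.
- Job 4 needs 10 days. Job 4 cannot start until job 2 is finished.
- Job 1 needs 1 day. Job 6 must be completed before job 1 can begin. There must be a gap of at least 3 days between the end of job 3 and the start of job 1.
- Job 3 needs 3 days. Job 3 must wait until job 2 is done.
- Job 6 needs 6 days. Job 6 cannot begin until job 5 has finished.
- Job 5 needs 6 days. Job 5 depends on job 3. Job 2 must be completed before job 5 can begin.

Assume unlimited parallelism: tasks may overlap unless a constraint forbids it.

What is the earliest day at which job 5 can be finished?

19

Job 2 waits on its own release at day 1, so it starts at day 1 and finishes at 1 + 9 = day 10.
Job 3 cannot begin until job 2 (finishes day 10). It runs from day 10 to 10 + 3 = day 13.
Job 5 needs all of job 3 (finishes day 13); job 2 (finishes day 10). That puts its earliest start at day 13; it finishes at 13 + 6 = day 19.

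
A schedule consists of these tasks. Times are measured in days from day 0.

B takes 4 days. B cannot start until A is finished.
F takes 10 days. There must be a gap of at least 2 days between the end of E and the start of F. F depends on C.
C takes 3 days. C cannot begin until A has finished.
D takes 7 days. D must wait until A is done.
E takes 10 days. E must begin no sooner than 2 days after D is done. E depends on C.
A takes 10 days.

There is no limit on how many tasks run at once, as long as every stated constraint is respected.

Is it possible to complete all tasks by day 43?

Yes

Nothing blocks A, so it runs from day 0 to day 10.
After A (finishes day 10), D can start at day 10 and finishes at day 17.
After A (finishes day 10), C can start at day 10 and finishes at day 13.
E cannot start until D (finishes day 17, plus 2-day gap → day 19); C (finishes day 13). The controlling bound is day 19, so E finishes at 19 + 10 = day 29.
F has to wait for E (finishes day 29, plus 2-day gap → day 31); C (finishes day 13). The latest of these is day 31, so F runs day 31 to 31 + 10 = day 41.
After A (finishes day 10), B can start at day 10 and finishes at day 14.
Every task is finished by day 41, which is no later than the deadline of 43, so the schedule is feasible.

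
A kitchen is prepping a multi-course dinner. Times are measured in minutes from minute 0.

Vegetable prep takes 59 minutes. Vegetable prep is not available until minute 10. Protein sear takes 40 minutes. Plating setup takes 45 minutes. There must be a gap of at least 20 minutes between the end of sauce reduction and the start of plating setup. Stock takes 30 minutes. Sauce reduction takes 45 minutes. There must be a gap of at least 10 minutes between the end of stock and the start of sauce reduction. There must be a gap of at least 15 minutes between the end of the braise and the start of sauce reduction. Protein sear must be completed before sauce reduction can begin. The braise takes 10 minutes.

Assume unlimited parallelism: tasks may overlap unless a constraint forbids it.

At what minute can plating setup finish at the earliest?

150

Nothing blocks protein sear, so it runs from minute 0 to minute 40.
The braise can start immediately at minute 0; it finishes at minute 10.
Stock can start immediately at minute 0; it finishes at minute 30.
Sauce reduction has to wait for stock (finishes minute 30, plus 10-minute gap → minute 40); the braise (finishes minute 10, plus 15-minute gap → minute 25); protein sear (finishes minute 40). The latest of these is minute 40, so sauce reduction runs minute 40 to 40 + 45 = minute 85.
Plating setup waits on sauce reduction (finishes minute 85, plus 20-minute gap → minute 105), so it starts at minute 105 and finishes at 105 + 45 = minute 150.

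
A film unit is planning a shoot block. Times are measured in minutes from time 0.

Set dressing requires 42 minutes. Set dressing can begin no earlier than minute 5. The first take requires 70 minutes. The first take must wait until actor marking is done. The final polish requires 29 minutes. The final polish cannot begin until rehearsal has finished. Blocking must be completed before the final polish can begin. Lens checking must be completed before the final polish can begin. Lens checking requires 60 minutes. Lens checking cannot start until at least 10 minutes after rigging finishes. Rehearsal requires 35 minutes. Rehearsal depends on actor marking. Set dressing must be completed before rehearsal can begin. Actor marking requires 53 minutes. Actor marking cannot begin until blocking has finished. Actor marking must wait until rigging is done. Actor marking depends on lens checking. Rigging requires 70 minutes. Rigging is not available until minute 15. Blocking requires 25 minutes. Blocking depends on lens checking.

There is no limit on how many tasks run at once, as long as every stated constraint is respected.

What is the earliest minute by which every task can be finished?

After its own release at minute 5, set dressing can start at minute 5 and finishes at minute 47.
After its own release at minute 15, rigging can start at minute 15 and finishes at minute 85.
Lens checking waits on rigging (finishes minute 85, plus 10-minute gap → minute 95), so it starts at minute 95 and finishes at 95 + 60 = minute 155.
Blocking cannot begin until lens checking (finishes minute 155). It runs from minute 155 to 155 + 25 = minute 180.
For actor marking: blocking (finishes minute 180); rigging (finishes minute 85); lens checking (finishes minute 155). Taking the maximum gives a start of minute 180, and it finishes at 180 + 53 = minute 233.
The first take cannot begin until actor marking (finishes minute 233). It runs from minute 233 to 233 + 70 = minute 303.
Rehearsal cannot start until actor marking (finishes minute 233); set dressing (finishes minute 47). The controlling bound is minute 233, so rehearsal finishes at 233 + 35 = minute 268.
The final polish cannot start until rehearsal (finishes minute 268); blocking (finishes minute 180); lens checking (finishes minute 155). The controlling bound is minute 268, so the final polish finishes at 268 + 29 = minute 297.
All tasks are finished once the last one completes. Finish times: Rigging at 85, Set dressing at 47, Lens checking at 155, Blocking at 180, Actor marking at 233, Rehearsal at 268, The final polish at 297, The first take at 303. The latest is minute 303.

303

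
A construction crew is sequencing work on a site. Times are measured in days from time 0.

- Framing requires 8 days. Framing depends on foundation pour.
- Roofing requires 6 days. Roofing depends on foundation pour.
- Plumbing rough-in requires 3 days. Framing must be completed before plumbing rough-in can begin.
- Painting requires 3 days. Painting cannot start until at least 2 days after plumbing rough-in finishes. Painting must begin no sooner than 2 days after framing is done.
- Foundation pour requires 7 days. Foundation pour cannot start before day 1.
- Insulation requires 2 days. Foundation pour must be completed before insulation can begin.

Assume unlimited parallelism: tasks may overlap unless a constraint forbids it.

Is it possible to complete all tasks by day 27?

Foundation pour waits on its own release at day 1, so it starts at day 1 and finishes at 1 + 7 = day 8.
Insulation waits on foundation pour (finishes day 8), so it starts at day 8 and finishes at 8 + 2 = day 10.
Roofing waits on foundation pour (finishes day 8), so it starts at day 8 and finishes at 8 + 6 = day 14.
Framing waits on foundation pour (finishes day 8), so it starts at day 8 and finishes at 8 + 8 = day 16.
After framing (finishes day 16), plumbing rough-in can start at day 16 and finishes at day 19.
Painting has to wait for plumbing rough-in (finishes day 19, plus 2-day gap → day 21); framing (finishes day 16, plus 2-day gap → day 18). The latest of these is day 21, so painting runs day 21 to 21 + 3 = day 24.
Every task is finished by day 24, which is no later than the deadline of 27, so the schedule is feasible.

Yes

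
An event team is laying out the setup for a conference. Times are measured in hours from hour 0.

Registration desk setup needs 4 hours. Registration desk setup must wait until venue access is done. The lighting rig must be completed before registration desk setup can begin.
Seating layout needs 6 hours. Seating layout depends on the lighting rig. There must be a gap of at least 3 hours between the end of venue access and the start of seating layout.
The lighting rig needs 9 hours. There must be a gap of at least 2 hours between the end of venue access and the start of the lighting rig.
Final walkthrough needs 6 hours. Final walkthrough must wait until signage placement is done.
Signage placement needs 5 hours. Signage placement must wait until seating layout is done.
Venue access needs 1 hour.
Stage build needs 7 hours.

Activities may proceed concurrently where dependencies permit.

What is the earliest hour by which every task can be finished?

Stage build has no prerequisites, so it starts at hour 0 and finishes at hour 7.
Nothing blocks venue access, so it runs from hour 0 to hour 1.
After venue access (finishes hour 1, plus 2-hour gap → hour 3), the lighting rig can start at hour 3 and finishes at hour 12.
For registration desk setup: venue access (finishes hour 1); the lighting rig (finishes hour 12). Taking the maximum gives a start of hour 12, and it finishes at 12 + 4 = hour 16.
Seating layout has to wait for the lighting rig (finishes hour 12); venue access (finishes hour 1, plus 3-hour gap → hour 4). The latest of these is hour 12, so seating layout runs hour 12 to 12 + 6 = hour 18.
Signage placement cannot begin until seating layout (finishes hour 18). It runs from hour 18 to 18 + 5 = hour 23.
Final walkthrough cannot begin until signage placement (finishes hour 23). It runs from hour 23 to 23 + 6 = hour 29.
All tasks are finished once the last one completes. Finish times: Venue access at 1, Stage build at 7, The lighting rig at 12, Seating layout at 18, Registration desk setup at 16, Signage placement at 23, Final walkthrough at 29. The latest is hour 29.

29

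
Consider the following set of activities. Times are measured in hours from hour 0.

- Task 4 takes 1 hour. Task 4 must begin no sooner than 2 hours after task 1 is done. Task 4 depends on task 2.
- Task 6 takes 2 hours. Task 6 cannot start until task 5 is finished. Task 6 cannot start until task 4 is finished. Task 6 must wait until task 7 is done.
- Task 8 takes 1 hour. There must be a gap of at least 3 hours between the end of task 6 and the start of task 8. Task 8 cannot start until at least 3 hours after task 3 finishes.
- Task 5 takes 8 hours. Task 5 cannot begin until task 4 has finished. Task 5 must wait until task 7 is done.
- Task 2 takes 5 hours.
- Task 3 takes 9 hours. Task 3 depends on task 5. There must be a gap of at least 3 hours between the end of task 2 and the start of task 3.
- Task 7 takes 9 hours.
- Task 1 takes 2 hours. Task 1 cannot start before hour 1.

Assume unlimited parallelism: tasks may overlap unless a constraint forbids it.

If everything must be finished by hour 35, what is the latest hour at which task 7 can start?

Task 8 must finish by hour 35; it takes 1 hour, so it must start by 35 − 1 = hour 34.
Task 3 has to be done before task 8 (must start by hour 34, minus 3-hour gap → hour 31). That means finishing by hour 31, i.e. starting by 31 − 9 = hour 22.
Task 6 has to be done before task 8 (must start by hour 34, minus 3-hour gap → hour 31). That means finishing by hour 31, i.e. starting by 31 − 2 = hour 29.
Task 5 has several dependents: task 3 (must start by hour 22); task 6 (must start by hour 29). The earliest of those limits is hour 22, so task 5 must start by 22 − 8 = hour 14.
For task 7: task 5 (must start by hour 14); task 6 (must start by hour 29). The most restrictive is hour 14; with a 9-hour duration, task 7 must start by hour 5.

5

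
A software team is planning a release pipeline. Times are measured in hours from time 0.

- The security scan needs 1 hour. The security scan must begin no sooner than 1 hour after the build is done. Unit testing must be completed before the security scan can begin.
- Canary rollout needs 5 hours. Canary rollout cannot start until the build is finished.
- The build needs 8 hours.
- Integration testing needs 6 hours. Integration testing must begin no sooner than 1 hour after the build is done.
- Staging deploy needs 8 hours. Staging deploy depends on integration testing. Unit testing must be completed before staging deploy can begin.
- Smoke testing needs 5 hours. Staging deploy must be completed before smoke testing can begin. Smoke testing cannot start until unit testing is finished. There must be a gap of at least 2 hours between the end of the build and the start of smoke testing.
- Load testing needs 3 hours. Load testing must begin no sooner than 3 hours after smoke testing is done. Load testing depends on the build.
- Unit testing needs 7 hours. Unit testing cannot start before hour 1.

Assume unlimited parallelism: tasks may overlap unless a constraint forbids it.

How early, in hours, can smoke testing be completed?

28

Unit testing cannot begin until its own release at hour 1. It runs from hour 1 to 1 + 7 = hour 8.
Nothing blocks the build, so it runs from hour 0 to hour 8.
Integration testing cannot begin until the build (finishes hour 8, plus 1-hour gap → hour 9). It runs from hour 9 to 9 + 6 = hour 15.
Staging deploy has to wait for integration testing (finishes hour 15); unit testing (finishes hour 8). The latest of these is hour 15, so staging deploy runs hour 15 to 15 + 8 = hour 23.
Smoke testing cannot start until staging deploy (finishes hour 23); unit testing (finishes hour 8); the build (finishes hour 8, plus 2-hour gap → hour 10). The controlling bound is hour 23, so smoke testing finishes at 23 + 5 = hour 28.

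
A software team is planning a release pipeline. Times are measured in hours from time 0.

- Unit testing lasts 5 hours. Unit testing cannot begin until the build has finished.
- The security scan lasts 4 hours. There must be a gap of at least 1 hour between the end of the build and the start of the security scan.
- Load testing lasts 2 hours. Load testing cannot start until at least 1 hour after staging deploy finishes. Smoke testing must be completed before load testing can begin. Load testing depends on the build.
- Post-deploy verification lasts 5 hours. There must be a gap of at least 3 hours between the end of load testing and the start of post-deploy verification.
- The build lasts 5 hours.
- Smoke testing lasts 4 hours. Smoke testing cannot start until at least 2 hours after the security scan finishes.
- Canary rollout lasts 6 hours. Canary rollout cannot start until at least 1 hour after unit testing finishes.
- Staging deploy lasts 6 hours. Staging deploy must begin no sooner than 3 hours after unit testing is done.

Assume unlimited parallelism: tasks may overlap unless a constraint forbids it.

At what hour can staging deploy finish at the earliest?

19

The build has no prerequisites, so it starts at hour 0 and finishes at hour 5.
After the build (finishes hour 5), unit testing can start at hour 5 and finishes at hour 10.
Staging deploy cannot begin until unit testing (finishes hour 10, plus 3-hour gap → hour 13). It runs from hour 13 to 13 + 6 = hour 19.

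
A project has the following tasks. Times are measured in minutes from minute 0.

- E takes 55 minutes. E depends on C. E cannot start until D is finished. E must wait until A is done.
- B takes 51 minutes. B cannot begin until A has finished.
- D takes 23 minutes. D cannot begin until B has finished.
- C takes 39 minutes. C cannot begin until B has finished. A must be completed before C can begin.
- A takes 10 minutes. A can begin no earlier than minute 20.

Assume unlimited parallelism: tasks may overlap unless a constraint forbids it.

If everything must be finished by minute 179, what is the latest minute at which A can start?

E must finish by minute 179; it takes 55 minutes, so it must start by 179 − 55 = minute 124.
C has to be done before E (must start by minute 124). That means finishing by minute 124, i.e. starting by 124 − 39 = minute 85.
Since E (must start by minute 124) depends on it, D must finish by minute 124. Backing off its 23-minute duration gives a latest start of minute 101.
B has several dependents: C (must start by minute 85); D (must start by minute 101). The earliest of those limits is minute 85, so B must start by 85 − 51 = minute 34.
A has several dependents: B (must start by minute 34); C (must start by minute 85); E (must start by minute 124). The earliest of those limits is minute 34, so A must start by 34 − 10 = minute 24.

24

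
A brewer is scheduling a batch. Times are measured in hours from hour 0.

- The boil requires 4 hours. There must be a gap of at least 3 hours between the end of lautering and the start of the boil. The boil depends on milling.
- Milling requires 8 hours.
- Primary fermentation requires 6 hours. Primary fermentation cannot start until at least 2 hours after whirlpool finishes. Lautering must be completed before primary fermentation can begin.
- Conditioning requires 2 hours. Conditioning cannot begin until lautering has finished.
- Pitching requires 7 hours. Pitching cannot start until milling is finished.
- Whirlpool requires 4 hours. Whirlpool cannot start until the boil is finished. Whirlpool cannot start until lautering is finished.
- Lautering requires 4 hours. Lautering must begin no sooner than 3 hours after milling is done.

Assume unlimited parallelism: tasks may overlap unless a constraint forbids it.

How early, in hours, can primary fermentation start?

28

Milling has no prerequisites, so it starts at hour 0 and finishes at hour 8.
Lautering cannot begin until milling (finishes hour 8, plus 3-hour gap → hour 11). It runs from hour 11 to 11 + 4 = hour 15.
The boil cannot start until lautering (finishes hour 15, plus 3-hour gap → hour 18); milling (finishes hour 8). The controlling bound is hour 18, so the boil finishes at 18 + 4 = hour 22.
For whirlpool: the boil (finishes hour 22); lautering (finishes hour 15). Taking the maximum gives a start of hour 22, and it finishes at 22 + 4 = hour 26.
Primary fermentation waits on whirlpool (finishes hour 26, plus 2-hour gap → hour 28); lautering (finishes hour 15). The latest of these is hour 28, which is the earliest primary fermentation can start.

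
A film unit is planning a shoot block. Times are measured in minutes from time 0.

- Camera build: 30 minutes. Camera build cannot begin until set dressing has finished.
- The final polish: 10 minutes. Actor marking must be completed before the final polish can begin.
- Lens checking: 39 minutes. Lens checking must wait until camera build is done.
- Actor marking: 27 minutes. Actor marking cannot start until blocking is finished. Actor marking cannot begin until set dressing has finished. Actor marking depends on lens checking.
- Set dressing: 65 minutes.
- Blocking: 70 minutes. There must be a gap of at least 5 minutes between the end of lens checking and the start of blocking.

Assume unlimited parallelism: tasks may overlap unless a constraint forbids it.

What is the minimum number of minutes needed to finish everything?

246

Set dressing can start immediately at minute 0; it finishes at minute 65.
After set dressing (finishes minute 65), camera build can start at minute 65 and finishes at minute 95.
Lens checking waits on camera build (finishes minute 95), so it starts at minute 95 and finishes at 95 + 39 = minute 134.
Blocking cannot begin until lens checking (finishes minute 134, plus 5-minute gap → minute 139). It runs from minute 139 to 139 + 70 = minute 209.
Actor marking has to wait for blocking (finishes minute 209); set dressing (finishes minute 65); lens checking (finishes minute 134). The latest of these is minute 209, so actor marking runs minute 209 to 209 + 27 = minute 236.
After actor marking (finishes minute 236), the final polish can start at minute 236 and finishes at minute 246.
All tasks are finished once the last one completes. Finish times: Set dressing at 65, Camera build at 95, Lens checking at 134, Blocking at 209, Actor marking at 236, The final polish at 246. The latest is minute 246.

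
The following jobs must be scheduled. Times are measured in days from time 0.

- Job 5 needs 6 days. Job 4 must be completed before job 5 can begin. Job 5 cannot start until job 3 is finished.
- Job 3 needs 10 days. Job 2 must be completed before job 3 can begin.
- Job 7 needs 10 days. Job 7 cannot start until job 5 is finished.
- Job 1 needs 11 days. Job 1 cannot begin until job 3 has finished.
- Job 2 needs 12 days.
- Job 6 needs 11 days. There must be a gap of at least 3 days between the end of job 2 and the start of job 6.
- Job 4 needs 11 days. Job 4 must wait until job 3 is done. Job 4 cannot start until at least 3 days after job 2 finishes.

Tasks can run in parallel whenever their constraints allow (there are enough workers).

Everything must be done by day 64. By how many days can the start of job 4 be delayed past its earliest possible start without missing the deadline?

15

Nothing blocks job 2, so it runs from day 0 to day 12.
Job 3 waits on job 2 (finishes day 12), so it starts at day 12 and finishes at 12 + 10 = day 22.
Job 4 has to wait for job 3 (finishes day 22); job 2 (finishes day 12, plus 3-day gap → day 15). The latest of these is day 22, so job 4 runs day 22 to 22 + 11 = day 33.

Working backward from the deadline:
To finish by day 64, job 7 (duration 10) must start no later than day 54.
Job 5 must finish before job 7 (must start by day 54). With a 6-day duration, job 5 must start by 54 − 6 = day 48.
Job 4 must finish before job 5 (must start by day 48). With an 11-day duration, job 4 must start by 48 − 11 = day 37.
So job 4 can start as early as day 22 and as late as day 37, giving 37 − 22 = 15 days of slack.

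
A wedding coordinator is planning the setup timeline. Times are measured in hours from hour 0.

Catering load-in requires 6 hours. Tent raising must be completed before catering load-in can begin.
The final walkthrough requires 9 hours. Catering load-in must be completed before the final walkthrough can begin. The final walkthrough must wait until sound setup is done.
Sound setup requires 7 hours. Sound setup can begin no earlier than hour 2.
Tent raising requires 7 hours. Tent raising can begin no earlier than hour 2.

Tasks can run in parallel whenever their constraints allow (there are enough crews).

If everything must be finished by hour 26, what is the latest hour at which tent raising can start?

4

The final walkthrough has no dependents, so it just needs to finish by hour 26. Starting by 26 − 9 = hour 17 achieves that.
Since the final walkthrough (must start by hour 17) depends on it, catering load-in must finish by hour 17. Backing off its 6-hour duration gives a latest start of hour 11.
Since catering load-in (must start by hour 11) depends on it, tent raising must finish by hour 11. Backing off its 7-hour duration gives a latest start of hour 4.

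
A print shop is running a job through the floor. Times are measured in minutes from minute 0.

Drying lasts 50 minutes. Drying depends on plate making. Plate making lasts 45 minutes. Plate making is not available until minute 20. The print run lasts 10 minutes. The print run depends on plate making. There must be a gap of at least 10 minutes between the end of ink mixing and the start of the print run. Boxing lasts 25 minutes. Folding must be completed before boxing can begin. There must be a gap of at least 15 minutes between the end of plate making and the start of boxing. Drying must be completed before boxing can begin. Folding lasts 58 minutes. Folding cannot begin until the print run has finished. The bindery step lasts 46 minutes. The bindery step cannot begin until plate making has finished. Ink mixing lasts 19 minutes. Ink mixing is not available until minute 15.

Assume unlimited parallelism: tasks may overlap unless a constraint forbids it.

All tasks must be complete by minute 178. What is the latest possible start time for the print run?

85

Boxing has no dependents, so it just needs to finish by minute 178. Starting by 178 − 25 = minute 153 achieves that.
Folding must finish before boxing (must start by minute 153). With a 58-minute duration, folding must start by 153 − 58 = minute 95.
The print run must finish before folding (must start by minute 95). With a 10-minute duration, the print run must start by 95 − 10 = minute 85.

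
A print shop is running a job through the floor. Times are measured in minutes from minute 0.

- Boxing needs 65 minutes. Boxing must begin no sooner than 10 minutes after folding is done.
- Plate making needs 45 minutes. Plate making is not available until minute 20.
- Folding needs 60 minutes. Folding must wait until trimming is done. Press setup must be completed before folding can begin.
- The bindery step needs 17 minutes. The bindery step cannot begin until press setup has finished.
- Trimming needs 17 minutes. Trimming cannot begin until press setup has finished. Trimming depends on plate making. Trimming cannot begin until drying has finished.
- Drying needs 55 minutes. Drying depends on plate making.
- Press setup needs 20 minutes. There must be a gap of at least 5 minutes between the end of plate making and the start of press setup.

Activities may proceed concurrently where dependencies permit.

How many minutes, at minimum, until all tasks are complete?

272

Plate making cannot begin until its own release at minute 20. It runs from minute 20 to 20 + 45 = minute 65.
Drying cannot begin until plate making (finishes minute 65). It runs from minute 65 to 65 + 55 = minute 120.
Press setup cannot begin until plate making (finishes minute 65, plus 5-minute gap → minute 70). It runs from minute 70 to 70 + 20 = minute 90.
The bindery step cannot begin until press setup (finishes minute 90). It runs from minute 90 to 90 + 17 = minute 107.
Trimming needs all of press setup (finishes minute 90); plate making (finishes minute 65); drying (finishes minute 120). That puts its earliest start at minute 120; it finishes at 120 + 17 = minute 137.
Folding needs all of trimming (finishes minute 137); press setup (finishes minute 90). That puts its earliest start at minute 137; it finishes at 137 + 60 = minute 197.
Boxing waits on folding (finishes minute 197, plus 10-minute gap → minute 207), so it starts at minute 207 and finishes at 207 + 65 = minute 272.
All tasks are finished once the last one completes. Finish times: Plate making at 65, Press setup at 90, Drying at 120, Trimming at 137, Folding at 197, The bindery step at 107, Boxing at 272. The latest is minute 272.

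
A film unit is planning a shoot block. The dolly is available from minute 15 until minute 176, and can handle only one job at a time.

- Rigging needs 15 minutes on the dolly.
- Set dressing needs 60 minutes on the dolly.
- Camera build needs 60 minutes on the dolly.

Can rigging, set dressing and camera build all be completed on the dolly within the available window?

Yes

The dolly window is 176 − 15 = 161 minutes.
Running back to back, the jobs need 15 + 60 + 60 = 135 minutes on the dolly.
Since 135 ≤ 161, they fit within the window.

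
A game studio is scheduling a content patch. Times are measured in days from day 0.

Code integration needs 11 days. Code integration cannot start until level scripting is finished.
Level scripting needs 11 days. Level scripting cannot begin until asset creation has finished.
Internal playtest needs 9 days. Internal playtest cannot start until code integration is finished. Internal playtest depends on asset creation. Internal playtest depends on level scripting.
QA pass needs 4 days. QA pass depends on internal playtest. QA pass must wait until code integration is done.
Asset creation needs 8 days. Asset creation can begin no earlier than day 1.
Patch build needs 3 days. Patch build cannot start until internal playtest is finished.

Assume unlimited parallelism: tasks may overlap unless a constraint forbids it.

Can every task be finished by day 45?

Yes

Asset creation waits on its own release at day 1, so it starts at day 1 and finishes at 1 + 8 = day 9.
After asset creation (finishes day 9), level scripting can start at day 9 and finishes at day 20.
Code integration cannot begin until level scripting (finishes day 20). It runs from day 20 to 20 + 11 = day 31.
Internal playtest cannot start until code integration (finishes day 31); asset creation (finishes day 9); level scripting (finishes day 20). The controlling bound is day 31, so internal playtest finishes at 31 + 9 = day 40.
Patch build waits on internal playtest (finishes day 40), so it starts at day 40 and finishes at 40 + 3 = day 43.
QA pass has to wait for internal playtest (finishes day 40); code integration (finishes day 31). The latest of these is day 40, so QA pass runs day 40 to 40 + 4 = day 44.
Every task is finished by day 44, which is no later than the deadline of 45, so the schedule is feasible.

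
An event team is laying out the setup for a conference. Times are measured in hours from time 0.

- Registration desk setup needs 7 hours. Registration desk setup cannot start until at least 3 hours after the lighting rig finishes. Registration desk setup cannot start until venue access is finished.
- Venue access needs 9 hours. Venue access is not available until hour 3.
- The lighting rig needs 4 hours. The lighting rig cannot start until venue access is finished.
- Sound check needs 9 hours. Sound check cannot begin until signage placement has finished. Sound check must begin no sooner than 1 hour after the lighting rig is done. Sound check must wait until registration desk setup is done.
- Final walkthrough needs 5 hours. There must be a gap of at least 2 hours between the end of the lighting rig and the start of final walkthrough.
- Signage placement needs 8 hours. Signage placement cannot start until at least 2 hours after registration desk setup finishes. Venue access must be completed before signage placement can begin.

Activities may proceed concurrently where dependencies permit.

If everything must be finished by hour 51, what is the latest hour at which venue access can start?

9

Sound check must finish by hour 51; it takes 9 hours, so it must start by 51 − 9 = hour 42.
Since sound check (must start by hour 42) depends on it, signage placement must finish by hour 42. Backing off its 8-hour duration gives a latest start of hour 34.
Registration desk setup has several dependents: signage placement (must start by hour 34, minus 2-hour gap → hour 32); sound check (must start by hour 42). The earliest of those limits is hour 32, so registration desk setup must start by 32 − 7 = hour 25.
Nothing follows final walkthrough; the deadline of hour 51 is its only limit. It must start by 51 − 5 = hour 46.
The lighting rig must finish in time for registration desk setup (must start by hour 25, minus 3-hour gap → hour 22); sound check (must start by hour 42, minus 1-hour gap → hour 41); final walkthrough (must start by hour 46, minus 2-hour gap → hour 44). The tightest is hour 22, so the lighting rig must start by 22 − 4 = hour 18.
Venue access must finish in time for the lighting rig (must start by hour 18); registration desk setup (must start by hour 25); signage placement (must start by hour 34). The tightest is hour 18, so venue access must start by 18 − 9 = hour 9.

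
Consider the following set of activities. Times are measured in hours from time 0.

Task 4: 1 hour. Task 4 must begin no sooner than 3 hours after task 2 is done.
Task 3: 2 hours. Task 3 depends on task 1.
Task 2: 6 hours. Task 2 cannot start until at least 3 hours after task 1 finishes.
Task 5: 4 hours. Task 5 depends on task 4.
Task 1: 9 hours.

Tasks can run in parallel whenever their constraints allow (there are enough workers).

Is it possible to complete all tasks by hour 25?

No

Task 1 has no prerequisites, so it starts at hour 0 and finishes at hour 9.
Task 3 cannot begin until task 1 (finishes hour 9). It runs from hour 9 to 9 + 2 = hour 11.
After task 1 (finishes hour 9, plus 3-hour gap → hour 12), task 2 can start at hour 12 and finishes at hour 18.
Task 4 cannot begin until task 2 (finishes hour 18, plus 3-hour gap → hour 21). It runs from hour 21 to 21 + 1 = hour 22.
Task 5 waits on task 4 (finishes hour 22), so it starts at hour 22 and finishes at 22 + 4 = hour 26.
The earliest everything can be done is hour 26, which is after the deadline of 25, so it is not possible.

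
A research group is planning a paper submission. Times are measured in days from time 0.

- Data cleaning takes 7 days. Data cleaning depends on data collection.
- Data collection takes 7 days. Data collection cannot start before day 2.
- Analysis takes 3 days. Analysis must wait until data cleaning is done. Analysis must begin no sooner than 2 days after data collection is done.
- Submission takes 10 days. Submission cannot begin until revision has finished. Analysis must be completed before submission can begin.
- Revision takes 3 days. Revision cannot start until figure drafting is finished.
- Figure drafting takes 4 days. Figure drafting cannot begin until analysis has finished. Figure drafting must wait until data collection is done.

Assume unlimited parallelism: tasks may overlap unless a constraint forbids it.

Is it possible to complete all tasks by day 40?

Data collection waits on its own release at day 2, so it starts at day 2 and finishes at 2 + 7 = day 9.
After data collection (finishes day 9), data cleaning can start at day 9 and finishes at day 16.
Analysis needs all of data cleaning (finishes day 16); data collection (finishes day 9, plus 2-day gap → day 11). That puts its earliest start at day 16; it finishes at 16 + 3 = day 19.
Figure drafting cannot start until analysis (finishes day 19); data collection (finishes day 9). The controlling bound is day 19, so figure drafting finishes at 19 + 4 = day 23.
Revision waits on figure drafting (finishes day 23), so it starts at day 23 and finishes at 23 + 3 = day 26.
Submission cannot start until revision (finishes day 26); analysis (finishes day 19). The controlling bound is day 26, so submission finishes at 26 + 10 = day 36.
Every task is finished by day 36, which is no later than the deadline of 40, so the schedule is feasible.

Yes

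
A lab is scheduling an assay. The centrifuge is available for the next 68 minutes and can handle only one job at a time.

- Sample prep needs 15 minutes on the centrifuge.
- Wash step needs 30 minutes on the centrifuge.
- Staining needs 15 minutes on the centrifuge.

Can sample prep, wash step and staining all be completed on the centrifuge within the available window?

Yes

Running back to back, the jobs need 15 + 30 + 15 = 60 minutes on the centrifuge.
Since 60 ≤ 68, they fit within the window.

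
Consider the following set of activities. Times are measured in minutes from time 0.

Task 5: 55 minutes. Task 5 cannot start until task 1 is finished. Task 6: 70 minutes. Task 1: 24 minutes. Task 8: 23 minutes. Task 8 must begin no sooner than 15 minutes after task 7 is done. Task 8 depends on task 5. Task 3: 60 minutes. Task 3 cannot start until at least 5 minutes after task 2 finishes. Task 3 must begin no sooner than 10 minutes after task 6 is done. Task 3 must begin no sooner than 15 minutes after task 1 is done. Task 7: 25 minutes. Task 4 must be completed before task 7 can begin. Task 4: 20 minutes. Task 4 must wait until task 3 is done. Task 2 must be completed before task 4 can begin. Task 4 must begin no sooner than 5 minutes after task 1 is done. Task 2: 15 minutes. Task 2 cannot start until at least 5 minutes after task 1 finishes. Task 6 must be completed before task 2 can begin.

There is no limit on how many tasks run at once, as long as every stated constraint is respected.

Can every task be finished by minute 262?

Task 6 has no prerequisites, so it starts at minute 0 and finishes at minute 70.
Nothing blocks task 1, so it runs from minute 0 to minute 24.
Task 5 cannot begin until task 1 (finishes minute 24). It runs from minute 24 to 24 + 55 = minute 79.
For task 2: task 1 (finishes minute 24, plus 5-minute gap → minute 29); task 6 (finishes minute 70). Taking the maximum gives a start of minute 70, and it finishes at 70 + 15 = minute 85.
Task 3 has to wait for task 2 (finishes minute 85, plus 5-minute gap → minute 90); task 6 (finishes minute 70, plus 10-minute gap → minute 80); task 1 (finishes minute 24, plus 15-minute gap → minute 39). The latest of these is minute 90, so task 3 runs minute 90 to 90 + 60 = minute 150.
Task 4 cannot start until task 3 (finishes minute 150); task 2 (finishes minute 85); task 1 (finishes minute 24, plus 5-minute gap → minute 29). The controlling bound is minute 150, so task 4 finishes at 150 + 20 = minute 170.
Task 7 waits on task 4 (finishes minute 170), so it starts at minute 170 and finishes at 170 + 25 = minute 195.
For task 8: task 7 (finishes minute 195, plus 15-minute gap → minute 210); task 5 (finishes minute 79). Taking the maximum gives a start of minute 210, and it finishes at 210 + 23 = minute 233.
Every task is finished by minute 233, which is no later than the deadline of 262, so the schedule is feasible.

Yes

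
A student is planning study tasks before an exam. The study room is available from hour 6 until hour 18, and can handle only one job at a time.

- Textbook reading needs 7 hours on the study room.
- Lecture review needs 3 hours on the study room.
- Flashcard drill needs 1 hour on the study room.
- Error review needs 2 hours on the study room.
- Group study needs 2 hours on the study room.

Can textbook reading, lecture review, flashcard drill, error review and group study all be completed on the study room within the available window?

No

The study room window is 18 − 6 = 12 hours.
Running back to back, the jobs need 7 + 3 + 1 + 2 + 2 = 15 hours on the study room.
Since 15 > 12, they cannot all fit.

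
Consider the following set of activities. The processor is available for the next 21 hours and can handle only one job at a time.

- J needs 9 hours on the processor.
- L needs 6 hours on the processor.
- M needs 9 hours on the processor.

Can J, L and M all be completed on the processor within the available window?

No

Running back to back, the jobs need 9 + 6 + 9 = 24 hours on the processor.
Since 24 > 21, they cannot all fit.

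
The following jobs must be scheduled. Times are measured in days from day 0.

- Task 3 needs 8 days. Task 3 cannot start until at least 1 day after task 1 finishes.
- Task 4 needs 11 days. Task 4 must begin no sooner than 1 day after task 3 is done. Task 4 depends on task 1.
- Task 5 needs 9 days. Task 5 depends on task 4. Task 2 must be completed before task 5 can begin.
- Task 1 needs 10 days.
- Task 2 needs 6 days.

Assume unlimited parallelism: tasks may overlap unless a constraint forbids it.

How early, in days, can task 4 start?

20

Nothing blocks task 1, so it runs from day 0 to day 10.
Task 3 cannot begin until task 1 (finishes day 10, plus 1-day gap → day 11). It runs from day 11 to 11 + 8 = day 19.
Task 4 waits on task 3 (finishes day 19, plus 1-day gap → day 20); task 1 (finishes day 10). The latest of these is day 20, which is the earliest task 4 can start.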